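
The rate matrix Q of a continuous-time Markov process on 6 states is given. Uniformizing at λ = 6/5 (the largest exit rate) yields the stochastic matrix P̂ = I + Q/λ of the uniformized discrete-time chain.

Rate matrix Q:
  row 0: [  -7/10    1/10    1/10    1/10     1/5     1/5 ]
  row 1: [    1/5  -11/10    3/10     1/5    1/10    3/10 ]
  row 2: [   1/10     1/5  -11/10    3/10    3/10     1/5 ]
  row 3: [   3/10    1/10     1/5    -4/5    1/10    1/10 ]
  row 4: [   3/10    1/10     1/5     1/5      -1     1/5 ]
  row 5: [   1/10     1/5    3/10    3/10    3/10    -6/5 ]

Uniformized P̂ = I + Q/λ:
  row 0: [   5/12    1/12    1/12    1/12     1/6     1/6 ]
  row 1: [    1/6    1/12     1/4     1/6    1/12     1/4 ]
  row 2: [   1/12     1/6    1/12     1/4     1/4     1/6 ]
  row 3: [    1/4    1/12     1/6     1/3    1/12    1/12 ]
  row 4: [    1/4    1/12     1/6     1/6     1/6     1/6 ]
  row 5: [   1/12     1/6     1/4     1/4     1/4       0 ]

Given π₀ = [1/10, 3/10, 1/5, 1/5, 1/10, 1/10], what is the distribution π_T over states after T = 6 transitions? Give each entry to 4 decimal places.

π = [0.2311, 0.1076, 0.1548, 0.2060, 0.1647, 0.1358]

t=0: π = [0.1000, 0.3000, 0.2000, 0.2000, 0.1000, 0.1000]
t=1: π = [0.1917, 0.1083, 0.1750, 0.2167, 0.1500, 0.1583]
t=2: π = [0.2174, 0.1111, 0.1583, 0.2146, 0.1674, 0.1313]
t=3: π = [0.2287, 0.1075, 0.1556, 0.2084, 0.1637, 0.1362]
t=4: π = [0.2305, 0.1076, 0.1549, 0.2067, 0.1647, 0.1356]
t=5: π = [0.2310, 0.1075, 0.1548, 0.2061, 0.1647, 0.1358]
t=6: π = [0.2311, 0.1076, 0.1548, 0.2060, 0.1647, 0.1358]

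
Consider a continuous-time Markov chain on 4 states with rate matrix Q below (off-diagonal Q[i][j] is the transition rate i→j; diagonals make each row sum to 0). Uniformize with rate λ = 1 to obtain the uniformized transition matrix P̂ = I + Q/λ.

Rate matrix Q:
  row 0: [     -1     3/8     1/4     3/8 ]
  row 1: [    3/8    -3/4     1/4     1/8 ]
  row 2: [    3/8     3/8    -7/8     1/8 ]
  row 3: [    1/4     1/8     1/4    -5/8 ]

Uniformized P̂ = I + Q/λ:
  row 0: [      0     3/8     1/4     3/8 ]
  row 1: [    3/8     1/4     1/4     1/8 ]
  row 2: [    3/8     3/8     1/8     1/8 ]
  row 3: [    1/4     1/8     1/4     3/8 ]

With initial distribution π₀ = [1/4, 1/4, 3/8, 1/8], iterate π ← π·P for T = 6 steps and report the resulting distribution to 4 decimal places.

t=0: π = [0.2500, 0.2500, 0.3750, 0.1250]
t=1: π = [0.2656, 0.3125, 0.2031, 0.2188]
t=2: π = [0.2480, 0.2813, 0.2246, 0.2461]
t=3: π = [0.2512, 0.2783, 0.2219, 0.2485]
t=4: π = [0.2497, 0.2781, 0.2223, 0.2499]
t=5: π = [0.2501, 0.2778, 0.2222, 0.2499]
t=6: π = [0.2500, 0.2778, 0.2222, 0.2500]

π = [0.2500, 0.2778, 0.2222, 0.2500]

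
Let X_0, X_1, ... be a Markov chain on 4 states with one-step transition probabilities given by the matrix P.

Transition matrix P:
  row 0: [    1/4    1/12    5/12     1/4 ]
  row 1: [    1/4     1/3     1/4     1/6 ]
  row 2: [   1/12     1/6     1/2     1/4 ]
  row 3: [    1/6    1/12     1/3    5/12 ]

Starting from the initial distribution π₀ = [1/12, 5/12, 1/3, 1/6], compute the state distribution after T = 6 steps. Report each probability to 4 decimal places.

t=0: π = [0.0833, 0.4167, 0.3333, 0.1667]
t=1: π = [0.1806, 0.2153, 0.3611, 0.2431]
t=2: π = [0.1696, 0.1672, 0.3906, 0.2726]
t=3: π = [0.1622, 0.1577, 0.3986, 0.2815]
t=4: π = [0.1601, 0.1560, 0.4001, 0.2838]
t=5: π = [0.1597, 0.1557, 0.4004, 0.2843]
t=6: π = [0.1596, 0.1556, 0.4004, 0.2844]

π = [0.1596, 0.1556, 0.4004, 0.2844]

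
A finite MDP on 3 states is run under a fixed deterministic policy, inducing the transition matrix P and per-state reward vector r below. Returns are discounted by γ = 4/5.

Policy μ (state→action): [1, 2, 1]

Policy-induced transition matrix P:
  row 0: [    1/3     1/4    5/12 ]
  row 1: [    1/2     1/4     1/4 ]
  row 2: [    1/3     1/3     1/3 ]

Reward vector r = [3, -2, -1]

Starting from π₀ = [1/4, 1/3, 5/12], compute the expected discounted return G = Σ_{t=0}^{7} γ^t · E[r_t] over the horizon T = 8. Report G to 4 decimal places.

t=0: π = [0.2500, 0.3333, 0.4167], E[r] = -0.3333, γ^t·E[r] = -0.333333, running G = -0.333333
t=1: π = [0.3889, 0.2847, 0.3264], E[r] = 0.2708, γ^t·E[r] = 0.216667, running G = -0.116667
t=2: π = [0.3808, 0.2772, 0.3420], E[r] = 0.2459, γ^t·E[r] = 0.157407, running G = 0.040741
t=3: π = [0.3795, 0.2785, 0.3420], E[r] = 0.2396, γ^t·E[r] = 0.122691, running G = 0.163432
t=4: π = [0.3798, 0.2785, 0.3418], E[r] = 0.2405, γ^t·E[r] = 0.098510, running G = 0.261942
t=5: π = [0.3797, 0.2785, 0.3418], E[r] = 0.2405, γ^t·E[r] = 0.078813, running G = 0.340756
t=6: π = [0.3797, 0.2785, 0.3418], E[r] = 0.2405, γ^t·E[r] = 0.063047, running G = 0.403803
t=7: π = [0.3797, 0.2785, 0.3418], E[r] = 0.2405, γ^t·E[r] = 0.050438, running G = 0.454240

G = 0.4542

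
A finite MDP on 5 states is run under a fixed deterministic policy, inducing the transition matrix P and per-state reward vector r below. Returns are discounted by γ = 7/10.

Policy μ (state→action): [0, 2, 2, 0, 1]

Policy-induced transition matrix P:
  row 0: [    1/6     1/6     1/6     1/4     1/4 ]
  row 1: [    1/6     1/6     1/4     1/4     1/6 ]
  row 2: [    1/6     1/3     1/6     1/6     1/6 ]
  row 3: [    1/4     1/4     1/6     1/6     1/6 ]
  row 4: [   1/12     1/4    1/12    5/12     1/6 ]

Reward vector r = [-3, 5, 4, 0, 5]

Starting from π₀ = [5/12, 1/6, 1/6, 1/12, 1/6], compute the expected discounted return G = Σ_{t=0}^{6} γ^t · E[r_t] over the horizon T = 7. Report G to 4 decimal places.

t=0: π = [0.4167, 0.1667, 0.1667, 0.0833, 0.1667], E[r] = 1.0833, γ^t·E[r] = 1.083333, running G = 1.083333
t=1: π = [0.1597, 0.2153, 0.1667, 0.2569, 0.2014], E[r] = 2.2708, γ^t·E[r] = 1.589583, running G = 2.672917
t=2: π = [0.1713, 0.2326, 0.1678, 0.2483, 0.1800], E[r] = 2.2205, γ^t·E[r] = 1.088038, running G = 3.760955
t=3: π = [0.1724, 0.2303, 0.1711, 0.2453, 0.1809], E[r] = 2.2235, γ^t·E[r] = 0.762652, running G = 4.523607
t=4: π = [0.1720, 0.2307, 0.1708, 0.2455, 0.1810], E[r] = 2.2257, γ^t·E[r] = 0.534383, running G = 5.057991
t=5: π = [0.1720, 0.2307, 0.1708, 0.2455, 0.1810], E[r] = 2.2255, γ^t·E[r] = 0.374037, running G = 5.432028
t=6: π = [0.1720, 0.2307, 0.1708, 0.2455, 0.1810], E[r] = 2.2255, γ^t·E[r] = 0.261827, running G = 5.693855

G = 5.6939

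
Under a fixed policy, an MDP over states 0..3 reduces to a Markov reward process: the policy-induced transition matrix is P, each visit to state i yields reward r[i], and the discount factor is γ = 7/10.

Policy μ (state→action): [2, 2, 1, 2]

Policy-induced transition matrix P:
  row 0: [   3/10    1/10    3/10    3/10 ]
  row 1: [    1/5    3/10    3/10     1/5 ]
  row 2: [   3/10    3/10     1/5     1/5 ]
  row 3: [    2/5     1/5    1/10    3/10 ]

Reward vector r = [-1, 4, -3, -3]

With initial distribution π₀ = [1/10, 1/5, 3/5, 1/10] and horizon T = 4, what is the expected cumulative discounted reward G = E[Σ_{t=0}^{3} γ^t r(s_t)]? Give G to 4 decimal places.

G = -2.5000

t=0: π = [0.1000, 0.2000, 0.6000, 0.1000], E[r] = -1.4000, γ^t·E[r] = -1.400000, running G = -1.400000
t=1: π = [0.2900, 0.2700, 0.2200, 0.2200], E[r] = -0.5300, γ^t·E[r] = -0.371000, running G = -1.771000
t=2: π = [0.2950, 0.2200, 0.2340, 0.2510], E[r] = -0.8700, γ^t·E[r] = -0.426300, running G = -2.197300
t=3: π = [0.3031, 0.2159, 0.2264, 0.2546], E[r] = -0.8825, γ^t·E[r] = -0.302698, running G = -2.499998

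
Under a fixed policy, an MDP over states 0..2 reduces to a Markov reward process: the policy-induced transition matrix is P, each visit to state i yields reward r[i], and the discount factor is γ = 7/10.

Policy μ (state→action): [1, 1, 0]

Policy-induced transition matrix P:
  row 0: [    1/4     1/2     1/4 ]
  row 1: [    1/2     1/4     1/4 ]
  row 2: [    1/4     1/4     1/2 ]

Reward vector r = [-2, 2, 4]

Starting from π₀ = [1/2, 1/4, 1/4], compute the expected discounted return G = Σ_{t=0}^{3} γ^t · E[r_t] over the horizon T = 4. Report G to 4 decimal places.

G = 2.5485

t=0: π = [0.5000, 0.2500, 0.2500], E[r] = 0.5000, γ^t·E[r] = 0.500000, running G = 0.500000
t=1: π = [0.3125, 0.3750, 0.3125], E[r] = 1.3750, γ^t·E[r] = 0.962500, running G = 1.462500
t=2: π = [0.3438, 0.3281, 0.3281], E[r] = 1.2813, γ^t·E[r] = 0.627813, running G = 2.090313
t=3: π = [0.3320, 0.3359, 0.3320], E[r] = 1.3359, γ^t·E[r] = 0.458227, running G = 2.548539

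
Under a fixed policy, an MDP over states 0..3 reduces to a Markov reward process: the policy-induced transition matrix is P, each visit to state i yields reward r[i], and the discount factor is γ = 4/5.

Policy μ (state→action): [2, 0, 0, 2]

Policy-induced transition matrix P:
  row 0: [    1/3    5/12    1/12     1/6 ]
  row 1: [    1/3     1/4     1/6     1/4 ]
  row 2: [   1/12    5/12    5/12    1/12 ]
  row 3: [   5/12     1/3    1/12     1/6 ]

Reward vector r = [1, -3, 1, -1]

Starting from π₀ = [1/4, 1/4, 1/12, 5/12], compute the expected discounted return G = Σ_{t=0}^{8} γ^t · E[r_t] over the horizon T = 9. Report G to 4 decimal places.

t=0: π = [0.2500, 0.2500, 0.0833, 0.4167], E[r] = -0.8333, γ^t·E[r] = -0.833333, running G = -0.833333
t=1: π = [0.3472, 0.3403, 0.1319, 0.1806], E[r] = -0.7222, γ^t·E[r] = -0.577778, running G = -1.411111
t=2: π = [0.3154, 0.3449, 0.1557, 0.1840], E[r] = -0.7477, γ^t·E[r] = -0.478519, running G = -1.889630
t=3: π = [0.3098, 0.3438, 0.1640, 0.1824], E[r] = -0.7403, γ^t·E[r] = -0.379012, running G = -2.268642
t=4: π = [0.3075, 0.3442, 0.1666, 0.1817], E[r] = -0.7399, γ^t·E[r] = -0.303078, running G = -2.571720
t=5: π = [0.3068, 0.3442, 0.1676, 0.1815], E[r] = -0.7396, γ^t·E[r] = -0.242351, running G = -2.814071
t=6: π = [0.3066, 0.3442, 0.1679, 0.1814], E[r] = -0.7395, γ^t·E[r] = -0.193856, running G = -3.007927
t=7: π = [0.3065, 0.3442, 0.1680, 0.1814], E[r] = -0.7395, γ^t·E[r] = -0.155078, running G = -3.163005
t=8: π = [0.3065, 0.3442, 0.1680, 0.1814], E[r] = -0.7395, γ^t·E[r] = -0.124060, running G = -3.287065

G = -3.2871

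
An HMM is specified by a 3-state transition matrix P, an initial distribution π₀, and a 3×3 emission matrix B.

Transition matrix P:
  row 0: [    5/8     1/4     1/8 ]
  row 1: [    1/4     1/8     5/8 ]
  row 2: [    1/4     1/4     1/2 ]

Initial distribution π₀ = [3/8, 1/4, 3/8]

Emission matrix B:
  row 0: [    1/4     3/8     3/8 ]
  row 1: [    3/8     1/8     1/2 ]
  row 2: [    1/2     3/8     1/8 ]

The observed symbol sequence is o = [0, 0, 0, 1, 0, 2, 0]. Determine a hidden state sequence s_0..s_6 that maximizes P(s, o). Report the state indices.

t=0: δ = [9.375e-02, 9.375e-02, 1.875e-01]  (obs o_0=0)
t=1: δ = [1.465e-02, 1.758e-02, 4.688e-02]  ψ = [0, 2, 2]  (obs o_1=0)
t=2: δ = [2.930e-03, 4.395e-03, 1.172e-02]  ψ = [2, 2, 2]  (obs o_2=0)
t=3: δ = [1.099e-03, 3.662e-04, 2.197e-03]  ψ = [2, 2, 2]  (obs o_3=1)
t=4: δ = [1.717e-04, 2.060e-04, 5.493e-04]  ψ = [0, 2, 2]  (obs o_4=0)
t=5: δ = [5.150e-05, 6.866e-05, 3.433e-05]  ψ = [2, 2, 2]  (obs o_5=2)
t=6: δ = [8.047e-06, 4.828e-06, 2.146e-05]  ψ = [0, 0, 1]  (obs o_6=0)
backtrack: best end state = 2; path = [2, 2, 2, 2, 2, 1, 2]

path = [2, 2, 2, 2, 2, 1, 2]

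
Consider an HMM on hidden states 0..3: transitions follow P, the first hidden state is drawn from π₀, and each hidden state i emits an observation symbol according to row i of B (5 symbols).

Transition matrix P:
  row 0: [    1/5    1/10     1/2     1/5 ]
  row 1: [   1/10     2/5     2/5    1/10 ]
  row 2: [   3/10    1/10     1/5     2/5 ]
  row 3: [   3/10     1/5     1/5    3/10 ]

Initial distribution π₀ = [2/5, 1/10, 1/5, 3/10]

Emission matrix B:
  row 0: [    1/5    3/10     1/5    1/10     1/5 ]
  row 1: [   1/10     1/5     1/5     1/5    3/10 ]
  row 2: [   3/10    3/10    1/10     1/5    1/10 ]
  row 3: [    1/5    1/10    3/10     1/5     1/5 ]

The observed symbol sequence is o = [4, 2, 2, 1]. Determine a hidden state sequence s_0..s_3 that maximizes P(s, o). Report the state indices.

path = [3, 3, 0, 2]

t=0: δ = [8.000e-02, 3.000e-02, 2.000e-02, 6.000e-02]  (obs o_0=4)
t=1: δ = [3.600e-03, 2.400e-03, 4.000e-03, 5.400e-03]  ψ = [3, 1, 0, 3]  (obs o_1=2)
t=2: δ = [3.240e-04, 2.160e-04, 1.800e-04, 4.860e-04]  ψ = [3, 3, 0, 3]  (obs o_2=2)
t=3: δ = [4.374e-05, 1.944e-05, 4.860e-05, 1.458e-05]  ψ = [3, 3, 0, 3]  (obs o_3=1)
backtrack: best end state = 2; path = [3, 3, 0, 2]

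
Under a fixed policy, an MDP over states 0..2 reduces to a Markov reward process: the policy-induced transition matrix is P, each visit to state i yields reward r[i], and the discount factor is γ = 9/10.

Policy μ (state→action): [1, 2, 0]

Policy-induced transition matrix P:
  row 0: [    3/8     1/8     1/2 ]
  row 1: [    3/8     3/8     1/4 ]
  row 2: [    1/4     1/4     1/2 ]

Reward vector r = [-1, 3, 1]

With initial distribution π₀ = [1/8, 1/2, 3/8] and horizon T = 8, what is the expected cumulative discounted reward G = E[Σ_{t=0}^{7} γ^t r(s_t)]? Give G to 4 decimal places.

G = 5.7749

t=0: π = [0.1250, 0.5000, 0.3750], E[r] = 1.7500, γ^t·E[r] = 1.750000, running G = 1.750000
t=1: π = [0.3281, 0.2969, 0.3750], E[r] = 0.9375, γ^t·E[r] = 0.843750, running G = 2.593750
t=2: π = [0.3281, 0.2461, 0.4258], E[r] = 0.8359, γ^t·E[r] = 0.677109, running G = 3.270859
t=3: π = [0.3218, 0.2397, 0.4385], E[r] = 0.8359, γ^t·E[r] = 0.609398, running G = 3.880258
t=4: π = [0.3202, 0.2397, 0.4401], E[r] = 0.8391, γ^t·E[r] = 0.550541, running G = 4.430799
t=5: π = [0.3200, 0.2399, 0.4401], E[r] = 0.8399, γ^t·E[r] = 0.495955, running G = 4.926754
t=6: π = [0.3200, 0.2400, 0.4400], E[r] = 0.8400, γ^t·E[r] = 0.446413, running G = 5.373167
t=7: π = [0.3200, 0.2400, 0.4400], E[r] = 0.8400, γ^t·E[r] = 0.401771, running G = 5.774938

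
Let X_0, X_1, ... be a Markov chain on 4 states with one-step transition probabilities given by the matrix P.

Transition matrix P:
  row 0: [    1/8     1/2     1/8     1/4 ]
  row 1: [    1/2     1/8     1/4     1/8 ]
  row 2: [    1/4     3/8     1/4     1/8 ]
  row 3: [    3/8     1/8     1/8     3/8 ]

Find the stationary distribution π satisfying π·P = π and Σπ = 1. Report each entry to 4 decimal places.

Balance equations π_j = Σ_i π_i·P[i][j]:
  π_0 = 1/8·π_0 + 1/2·π_1 + 1/4·π_2 + 3/8·π_3
  π_1 = 1/2·π_0 + 1/8·π_1 + 3/8·π_2 + 1/8·π_3
  π_2 = 1/8·π_0 + 1/4·π_1 + 1/4·π_2 + 1/8·π_3
  normalize: π_0 + π_1 + π_2 + π_3 = 1
Solving the linear system gives exactly π = [9/29, 25/87, 16/87, 19/87].

π = [0.3103, 0.2874, 0.1839, 0.2184]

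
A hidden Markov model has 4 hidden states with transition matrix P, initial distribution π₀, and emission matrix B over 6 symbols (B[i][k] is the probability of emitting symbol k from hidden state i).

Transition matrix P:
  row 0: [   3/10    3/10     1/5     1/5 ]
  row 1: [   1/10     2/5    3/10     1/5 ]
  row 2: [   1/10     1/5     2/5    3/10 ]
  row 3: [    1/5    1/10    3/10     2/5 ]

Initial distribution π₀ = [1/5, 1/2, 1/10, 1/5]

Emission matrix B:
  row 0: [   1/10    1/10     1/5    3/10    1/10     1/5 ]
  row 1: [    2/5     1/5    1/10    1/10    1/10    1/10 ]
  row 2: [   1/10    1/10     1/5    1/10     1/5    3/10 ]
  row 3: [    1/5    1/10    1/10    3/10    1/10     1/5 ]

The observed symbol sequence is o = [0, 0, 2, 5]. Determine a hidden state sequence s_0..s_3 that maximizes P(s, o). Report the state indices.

path = [1, 1, 2, 2]

t=0: δ = [2.000e-02, 2.000e-01, 1.000e-02, 4.000e-02]  (obs o_0=0)
t=1: δ = [2.000e-03, 3.200e-02, 6.000e-03, 8.000e-03]  ψ = [1, 1, 1, 1]  (obs o_1=0)
t=2: δ = [6.400e-04, 1.280e-03, 1.920e-03, 6.400e-04]  ψ = [1, 1, 1, 1]  (obs o_2=2)
t=3: δ = [3.840e-05, 5.120e-05, 2.304e-04, 1.152e-04]  ψ = [0, 1, 2, 2]  (obs o_3=5)
backtrack: best end state = 2; path = [1, 1, 2, 2]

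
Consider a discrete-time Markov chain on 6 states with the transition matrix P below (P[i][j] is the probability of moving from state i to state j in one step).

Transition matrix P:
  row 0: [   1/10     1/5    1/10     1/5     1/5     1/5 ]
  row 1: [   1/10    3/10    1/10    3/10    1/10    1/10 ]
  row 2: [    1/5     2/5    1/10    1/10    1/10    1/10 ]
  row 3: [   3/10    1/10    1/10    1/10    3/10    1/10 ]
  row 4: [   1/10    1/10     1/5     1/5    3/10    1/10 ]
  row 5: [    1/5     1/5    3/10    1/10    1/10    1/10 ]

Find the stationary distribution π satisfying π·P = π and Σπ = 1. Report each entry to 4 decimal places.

Balance equations π_j = Σ_i π_i·P[i][j]:
  π_0 = 1/10·π_0 + 1/10·π_1 + 1/5·π_2 + 3/10·π_3 + 1/10·π_4 + 1/5·π_5
  π_1 = 1/5·π_0 + 3/10·π_1 + 2/5·π_2 + 1/10·π_3 + 1/10·π_4 + 1/5·π_5
  π_2 = 1/10·π_0 + 1/10·π_1 + 1/10·π_2 + 1/10·π_3 + 1/5·π_4 + 3/10·π_5
  π_3 = 1/5·π_0 + 3/10·π_1 + 1/10·π_2 + 1/10·π_3 + 1/5·π_4 + 1/10·π_5
  π_4 = 1/5·π_0 + 1/10·π_1 + 1/10·π_2 + 3/10·π_3 + 3/10·π_4 + 1/10·π_5
  normalize: π_0 + π_1 + π_2 + π_3 + π_4 + π_5 = 1
Solving the linear system gives exactly π = [1336/8279, 3527/16558, 7063/49674, 8827/49674, 277/1461, 1923/16558].

π = [0.1614, 0.2130, 0.1422, 0.1777, 0.1896, 0.1161]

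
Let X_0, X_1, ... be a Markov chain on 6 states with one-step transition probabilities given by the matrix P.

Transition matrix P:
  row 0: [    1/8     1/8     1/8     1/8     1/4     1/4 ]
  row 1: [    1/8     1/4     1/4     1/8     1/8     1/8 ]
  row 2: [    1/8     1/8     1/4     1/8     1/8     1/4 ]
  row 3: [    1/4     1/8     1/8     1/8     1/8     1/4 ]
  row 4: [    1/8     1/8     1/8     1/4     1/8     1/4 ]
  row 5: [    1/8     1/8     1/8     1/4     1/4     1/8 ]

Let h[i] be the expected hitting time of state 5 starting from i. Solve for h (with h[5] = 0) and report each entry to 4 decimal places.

First-step conditioning: h[5] = 0; for i ≠ 5, h[i] = 1 + Σ_k P[i][k]·h[k].
  h[0] = 1 + 1/8·h[0] + 1/8·h[1] + 1/8·h[2] + 1/8·h[3] + 1/4·h[4]
  h[1] = 1 + 1/8·h[0] + 1/4·h[1] + 1/4·h[2] + 1/8·h[3] + 1/8·h[4]
  h[2] = 1 + 1/8·h[0] + 1/8·h[1] + 1/4·h[2] + 1/8·h[3] + 1/8·h[4]
  h[3] = 1 + 1/4·h[0] + 1/8·h[1] + 1/8·h[2] + 1/8·h[3] + 1/8·h[4]
  h[4] = 1 + 1/8·h[0] + 1/8·h[1] + 1/8·h[2] + 1/4·h[3] + 1/8·h[4]
Solving the 5×5 linear system over states ≠ 5 gives exactly h = [56/13, 64/13, 56/13, 56/13, 56/13, 0] (h[5] = 0 is the target).

h = [4.3077, 4.9231, 4.3077, 4.3077, 4.3077, 0.0000]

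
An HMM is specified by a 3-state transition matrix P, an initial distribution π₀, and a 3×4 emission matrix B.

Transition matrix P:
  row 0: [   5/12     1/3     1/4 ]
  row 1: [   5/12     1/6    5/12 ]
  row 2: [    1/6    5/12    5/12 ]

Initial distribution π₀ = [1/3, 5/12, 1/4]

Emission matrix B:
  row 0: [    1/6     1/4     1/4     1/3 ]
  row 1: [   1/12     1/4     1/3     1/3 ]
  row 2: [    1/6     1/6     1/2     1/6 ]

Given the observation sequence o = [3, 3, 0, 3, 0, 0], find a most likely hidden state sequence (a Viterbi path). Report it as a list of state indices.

path = [1, 0, 0, 0, 0, 0]

t=0: δ = [1.111e-01, 1.389e-01, 4.167e-02]  (obs o_0=3)
t=1: δ = [1.929e-02, 1.235e-02, 9.645e-03]  ψ = [1, 0, 1]  (obs o_1=3)
t=2: δ = [1.340e-03, 5.358e-04, 8.573e-04]  ψ = [0, 0, 1]  (obs o_2=0)
t=3: δ = [1.861e-04, 1.488e-04, 5.954e-05]  ψ = [0, 0, 2]  (obs o_3=3)
t=4: δ = [1.292e-05, 5.168e-06, 1.034e-05]  ψ = [0, 0, 1]  (obs o_4=0)
t=5: δ = [8.973e-07, 3.589e-07, 7.178e-07]  ψ = [0, 0, 2]  (obs o_5=0)
backtrack: best end state = 0; path = [1, 0, 0, 0, 0, 0]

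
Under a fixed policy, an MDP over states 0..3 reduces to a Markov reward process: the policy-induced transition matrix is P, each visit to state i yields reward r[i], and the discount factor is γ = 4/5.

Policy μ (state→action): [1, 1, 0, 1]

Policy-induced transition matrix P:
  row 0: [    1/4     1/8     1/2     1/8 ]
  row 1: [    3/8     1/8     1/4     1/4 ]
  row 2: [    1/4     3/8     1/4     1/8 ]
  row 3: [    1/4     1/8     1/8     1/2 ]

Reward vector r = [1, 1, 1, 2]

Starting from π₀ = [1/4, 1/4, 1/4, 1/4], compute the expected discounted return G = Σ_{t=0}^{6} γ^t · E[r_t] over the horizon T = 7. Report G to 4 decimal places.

G = 4.9189

t=0: π = [0.2500, 0.2500, 0.2500, 0.2500], E[r] = 1.2500, γ^t·E[r] = 1.250000, running G = 1.250000
t=1: π = [0.2813, 0.1875, 0.2813, 0.2500], E[r] = 1.2500, γ^t·E[r] = 1.000000, running G = 2.250000
t=2: π = [0.2734, 0.1953, 0.2891, 0.2422], E[r] = 1.2422, γ^t·E[r] = 0.795000, running G = 3.045000
t=3: π = [0.2744, 0.1973, 0.2881, 0.2402], E[r] = 1.2402, γ^t·E[r] = 0.635000, running G = 3.680000
t=4: π = [0.2747, 0.1970, 0.2886, 0.2397], E[r] = 1.2397, γ^t·E[r] = 0.507800, running G = 4.187800
t=5: π = [0.2746, 0.1971, 0.2887, 0.2395], E[r] = 1.2395, γ^t·E[r] = 0.406170, running G = 4.593970
t=6: π = [0.2746, 0.1972, 0.2887, 0.2395], E[r] = 1.2395, γ^t·E[r] = 0.324919, running G = 4.918889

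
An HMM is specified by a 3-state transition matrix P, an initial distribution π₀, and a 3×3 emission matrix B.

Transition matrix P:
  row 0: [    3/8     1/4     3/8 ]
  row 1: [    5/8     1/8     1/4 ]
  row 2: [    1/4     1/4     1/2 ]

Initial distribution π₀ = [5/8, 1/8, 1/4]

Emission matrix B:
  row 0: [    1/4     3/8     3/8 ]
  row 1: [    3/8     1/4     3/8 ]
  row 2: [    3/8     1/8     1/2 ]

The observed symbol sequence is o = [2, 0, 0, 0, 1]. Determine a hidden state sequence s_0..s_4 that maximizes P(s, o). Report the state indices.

t=0: δ = [2.344e-01, 4.688e-02, 1.250e-01]  (obs o_0=2)
t=1: δ = [2.197e-02, 2.197e-02, 3.296e-02]  ψ = [0, 0, 0]  (obs o_1=0)
t=2: δ = [3.433e-03, 3.090e-03, 6.180e-03]  ψ = [1, 2, 2]  (obs o_2=0)
t=3: δ = [4.828e-04, 5.794e-04, 1.159e-03]  ψ = [1, 2, 2]  (obs o_3=0)
t=4: δ = [1.358e-04, 7.242e-05, 7.242e-05]  ψ = [1, 2, 2]  (obs o_4=1)
backtrack: best end state = 0; path = [0, 2, 2, 1, 0]

path = [0, 2, 2, 1, 0]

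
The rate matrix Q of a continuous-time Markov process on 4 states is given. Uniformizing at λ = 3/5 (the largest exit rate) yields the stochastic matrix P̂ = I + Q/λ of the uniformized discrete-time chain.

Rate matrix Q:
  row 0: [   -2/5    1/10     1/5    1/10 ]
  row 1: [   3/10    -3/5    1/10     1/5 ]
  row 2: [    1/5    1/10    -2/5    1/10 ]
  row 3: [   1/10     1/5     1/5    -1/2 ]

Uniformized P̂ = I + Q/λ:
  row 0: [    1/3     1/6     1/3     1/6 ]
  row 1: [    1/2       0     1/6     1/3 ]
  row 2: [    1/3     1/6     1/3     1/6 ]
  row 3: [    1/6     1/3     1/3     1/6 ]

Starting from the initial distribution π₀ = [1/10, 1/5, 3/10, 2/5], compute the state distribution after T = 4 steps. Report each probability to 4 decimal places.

π = [0.3296, 0.1704, 0.3046, 0.1954]

t=0: π = [0.1000, 0.2000, 0.3000, 0.4000]
t=1: π = [0.3000, 0.2000, 0.3000, 0.2000]
t=2: π = [0.3333, 0.1667, 0.3000, 0.2000]
t=3: π = [0.3278, 0.1722, 0.3056, 0.1944]
t=4: π = [0.3296, 0.1704, 0.3046, 0.1954]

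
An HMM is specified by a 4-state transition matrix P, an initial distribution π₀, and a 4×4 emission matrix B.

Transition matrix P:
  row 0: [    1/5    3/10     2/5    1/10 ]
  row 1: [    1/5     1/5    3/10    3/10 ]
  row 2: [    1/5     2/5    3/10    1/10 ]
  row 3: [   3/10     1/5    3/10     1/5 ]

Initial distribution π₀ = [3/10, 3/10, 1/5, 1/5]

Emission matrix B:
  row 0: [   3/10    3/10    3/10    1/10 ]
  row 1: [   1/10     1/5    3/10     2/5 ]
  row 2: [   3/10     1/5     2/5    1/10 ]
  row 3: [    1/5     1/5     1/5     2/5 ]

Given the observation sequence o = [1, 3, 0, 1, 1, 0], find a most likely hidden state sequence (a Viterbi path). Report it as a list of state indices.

path = [0, 1, 2, 1, 0, 2]

t=0: δ = [9.000e-02, 6.000e-02, 4.000e-02, 4.000e-02]  (obs o_0=1)
t=1: δ = [1.800e-03, 1.080e-02, 3.600e-03, 7.200e-03]  ψ = [0, 0, 0, 1]  (obs o_1=3)
t=2: δ = [6.480e-04, 2.160e-04, 9.720e-04, 6.480e-04]  ψ = [1, 1, 1, 1]  (obs o_2=0)
t=3: δ = [5.832e-05, 7.776e-05, 5.832e-05, 2.592e-05]  ψ = [2, 2, 2, 3]  (obs o_3=1)
t=4: δ = [4.666e-06, 4.666e-06, 4.666e-06, 4.666e-06]  ψ = [1, 2, 0, 1]  (obs o_4=1)
t=5: δ = [4.199e-07, 1.866e-07, 5.599e-07, 2.799e-07]  ψ = [3, 2, 0, 1]  (obs o_5=0)
backtrack: best end state = 2; path = [0, 1, 2, 1, 0, 2]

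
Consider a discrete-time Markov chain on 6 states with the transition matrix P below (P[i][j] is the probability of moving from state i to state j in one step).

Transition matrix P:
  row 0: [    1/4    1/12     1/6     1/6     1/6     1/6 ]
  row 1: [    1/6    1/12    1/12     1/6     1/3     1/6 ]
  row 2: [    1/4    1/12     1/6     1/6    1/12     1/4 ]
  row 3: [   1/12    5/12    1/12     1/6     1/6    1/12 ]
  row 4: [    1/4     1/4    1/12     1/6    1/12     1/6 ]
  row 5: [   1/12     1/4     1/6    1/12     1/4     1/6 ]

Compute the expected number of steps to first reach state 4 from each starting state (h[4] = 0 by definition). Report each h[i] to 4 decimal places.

First-step conditioning: h[4] = 0; for i ≠ 4, h[i] = 1 + Σ_k P[i][k]·h[k].
  h[0] = 1 + 1/4·h[0] + 1/12·h[1] + 1/6·h[2] + 1/6·h[3] + 1/6·h[5]
  h[1] = 1 + 1/6·h[0] + 1/12·h[1] + 1/12·h[2] + 1/6·h[3] + 1/6·h[5]
  h[2] = 1 + 1/4·h[0] + 1/12·h[1] + 1/6·h[2] + 1/6·h[3] + 1/4·h[5]
  h[3] = 1 + 1/12·h[0] + 5/12·h[1] + 1/12·h[2] + 1/6·h[3] + 1/12·h[5]
  h[5] = 1 + 1/12·h[0] + 1/4·h[1] + 1/6·h[2] + 1/12·h[3] + 1/6·h[5]
Solving the 5×5 linear system over states ≠ 4 gives exactly h = [247200/48389, 18588/4399, 24144/4399, 21240/4399, 0, 220608/48389] (h[4] = 0 is the target).

h = [5.1086, 4.2255, 5.4885, 4.8284, 0.0000, 4.5591]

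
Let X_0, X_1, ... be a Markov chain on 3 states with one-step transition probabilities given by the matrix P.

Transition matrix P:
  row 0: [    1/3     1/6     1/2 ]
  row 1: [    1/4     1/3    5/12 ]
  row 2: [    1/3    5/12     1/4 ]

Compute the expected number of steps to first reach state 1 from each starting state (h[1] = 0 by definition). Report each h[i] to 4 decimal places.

h = [3.7500, 0.0000, 3.0000]

First-step conditioning: h[1] = 0; for i ≠ 1, h[i] = 1 + Σ_k P[i][k]·h[k].
  h[0] = 1 + 1/3·h[0] + 1/2·h[2]
  h[2] = 1 + 1/3·h[0] + 1/4·h[2]
Solving the 2×2 linear system over states ≠ 1 gives exactly h = [15/4, 0, 3] (h[1] = 0 is the target).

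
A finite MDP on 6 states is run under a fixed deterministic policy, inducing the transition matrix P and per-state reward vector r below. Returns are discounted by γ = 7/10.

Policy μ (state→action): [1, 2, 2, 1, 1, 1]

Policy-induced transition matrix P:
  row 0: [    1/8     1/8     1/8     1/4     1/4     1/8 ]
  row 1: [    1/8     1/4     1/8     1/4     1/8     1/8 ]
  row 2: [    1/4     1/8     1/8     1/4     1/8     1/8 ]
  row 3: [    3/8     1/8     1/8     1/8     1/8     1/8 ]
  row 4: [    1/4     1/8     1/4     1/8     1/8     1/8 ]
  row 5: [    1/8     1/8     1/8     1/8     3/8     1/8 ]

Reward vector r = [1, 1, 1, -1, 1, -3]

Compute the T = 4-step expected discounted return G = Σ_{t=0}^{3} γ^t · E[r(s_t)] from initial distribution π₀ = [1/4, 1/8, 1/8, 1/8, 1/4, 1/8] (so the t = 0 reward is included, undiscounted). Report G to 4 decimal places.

t=0: π = [0.2500, 0.1250, 0.1250, 0.1250, 0.2500, 0.1250], E[r] = 0.2500, γ^t·E[r] = 0.250000, running G = 0.250000
t=1: π = [0.2031, 0.1406, 0.1563, 0.1875, 0.1875, 0.1250], E[r] = 0.1250, γ^t·E[r] = 0.087500, running G = 0.337500
t=2: π = [0.2148, 0.1426, 0.1484, 0.1875, 0.1816, 0.1250], E[r] = 0.1250, γ^t·E[r] = 0.061250, running G = 0.398750
t=3: π = [0.2131, 0.1428, 0.1477, 0.1882, 0.1831, 0.1250], E[r] = 0.1235, γ^t·E[r] = 0.042373, running G = 0.441123

G = 0.4411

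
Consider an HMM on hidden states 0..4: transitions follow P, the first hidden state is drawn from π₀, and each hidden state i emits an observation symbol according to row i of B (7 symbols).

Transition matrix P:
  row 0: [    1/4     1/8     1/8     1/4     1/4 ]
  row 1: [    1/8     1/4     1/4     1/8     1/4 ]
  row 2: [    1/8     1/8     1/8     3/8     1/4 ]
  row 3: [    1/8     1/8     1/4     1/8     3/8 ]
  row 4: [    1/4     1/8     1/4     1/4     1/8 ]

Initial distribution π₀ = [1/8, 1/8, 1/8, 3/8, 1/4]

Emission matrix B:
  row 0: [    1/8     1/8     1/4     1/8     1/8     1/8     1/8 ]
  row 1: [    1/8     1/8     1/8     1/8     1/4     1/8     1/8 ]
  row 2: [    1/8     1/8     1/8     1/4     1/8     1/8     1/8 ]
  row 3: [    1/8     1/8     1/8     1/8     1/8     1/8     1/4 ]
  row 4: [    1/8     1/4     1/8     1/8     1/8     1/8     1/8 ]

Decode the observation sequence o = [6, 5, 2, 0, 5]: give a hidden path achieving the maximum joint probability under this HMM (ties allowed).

path = [3, 4, 0, 3, 4]

t=0: δ = [1.562e-02, 1.562e-02, 1.562e-02, 9.375e-02, 3.125e-02]  (obs o_0=6)
t=1: δ = [1.465e-03, 1.465e-03, 2.930e-03, 1.465e-03, 4.395e-03]  ψ = [3, 3, 3, 3, 3]  (obs o_1=5)
t=2: δ = [2.747e-04, 6.866e-05, 1.373e-04, 1.373e-04, 9.155e-05]  ψ = [4, 4, 4, 2, 2]  (obs o_2=2)
t=3: δ = [8.583e-06, 4.292e-06, 4.292e-06, 8.583e-06, 8.583e-06]  ψ = [0, 0, 0, 0, 0]  (obs o_3=0)
t=4: δ = [2.682e-07, 1.341e-07, 2.682e-07, 2.682e-07, 4.023e-07]  ψ = [0, 0, 3, 0, 3]  (obs o_4=5)
backtrack: best end state = 4; path = [3, 4, 0, 3, 4]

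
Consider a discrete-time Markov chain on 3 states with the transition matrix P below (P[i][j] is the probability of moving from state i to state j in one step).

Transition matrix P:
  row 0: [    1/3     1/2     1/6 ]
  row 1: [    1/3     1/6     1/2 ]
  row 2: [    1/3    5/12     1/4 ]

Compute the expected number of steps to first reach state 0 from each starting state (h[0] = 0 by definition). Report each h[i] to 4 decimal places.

First-step conditioning: h[0] = 0; for i ≠ 0, h[i] = 1 + Σ_k P[i][k]·h[k].
  h[1] = 1 + 1/6·h[1] + 1/2·h[2]
  h[2] = 1 + 5/12·h[1] + 1/4·h[2]
Solving the 2×2 linear system over states ≠ 0 gives exactly h = [0, 3, 3] (h[0] = 0 is the target).

h = [0.0000, 3.0000, 3.0000]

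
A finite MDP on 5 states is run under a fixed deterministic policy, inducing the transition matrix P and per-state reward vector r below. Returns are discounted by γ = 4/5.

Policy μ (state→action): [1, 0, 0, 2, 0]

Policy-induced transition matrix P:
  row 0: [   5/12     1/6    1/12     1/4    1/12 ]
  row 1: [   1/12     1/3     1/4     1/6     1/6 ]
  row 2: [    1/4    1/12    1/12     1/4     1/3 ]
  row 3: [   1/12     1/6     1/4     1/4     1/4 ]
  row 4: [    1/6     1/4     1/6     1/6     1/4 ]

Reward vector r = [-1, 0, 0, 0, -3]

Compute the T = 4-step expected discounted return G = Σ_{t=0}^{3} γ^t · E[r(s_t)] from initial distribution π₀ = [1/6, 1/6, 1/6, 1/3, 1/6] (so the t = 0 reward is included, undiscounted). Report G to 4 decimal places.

G = -2.3176

t=0: π = [0.1667, 0.1667, 0.1667, 0.3333, 0.1667], E[r] = -0.6667, γ^t·E[r] = -0.666667, running G = -0.666667
t=1: π = [0.1806, 0.1944, 0.1806, 0.2222, 0.2222], E[r] = -0.8472, γ^t·E[r] = -0.677778, running G = -1.344444
t=2: π = [0.1921, 0.2025, 0.1713, 0.2153, 0.2188], E[r] = -0.8484, γ^t·E[r] = -0.542963, running G = -1.887407
t=3: π = [0.1942, 0.2044, 0.1712, 0.2149, 0.2154], E[r] = -0.8403, γ^t·E[r] = -0.430222, running G = -2.317630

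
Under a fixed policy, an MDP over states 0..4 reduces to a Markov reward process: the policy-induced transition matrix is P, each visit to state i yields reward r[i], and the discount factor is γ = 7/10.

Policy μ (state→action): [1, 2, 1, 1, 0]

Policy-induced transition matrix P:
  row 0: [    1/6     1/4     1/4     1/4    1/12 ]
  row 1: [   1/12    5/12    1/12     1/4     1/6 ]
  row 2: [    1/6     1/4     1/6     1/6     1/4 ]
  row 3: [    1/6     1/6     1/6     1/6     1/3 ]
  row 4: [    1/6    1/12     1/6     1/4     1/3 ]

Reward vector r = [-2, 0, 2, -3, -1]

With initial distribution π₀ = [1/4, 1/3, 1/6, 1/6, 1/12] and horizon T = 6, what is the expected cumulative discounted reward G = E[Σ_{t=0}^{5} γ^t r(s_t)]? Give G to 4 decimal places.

G = -2.4132

t=0: π = [0.2500, 0.3333, 0.1667, 0.1667, 0.0833], E[r] = -0.7500, γ^t·E[r] = -0.750000, running G = -0.750000
t=1: π = [0.1389, 0.2778, 0.1597, 0.2222, 0.2014], E[r] = -0.8264, γ^t·E[r] = -0.578472, running G = -1.328472
t=2: π = [0.1435, 0.2442, 0.1551, 0.2182, 0.2390], E[r] = -0.8704, γ^t·E[r] = -0.426481, running G = -1.754954
t=3: π = [0.1463, 0.2327, 0.1583, 0.2189, 0.2438], E[r] = -0.8766, γ^t·E[r] = -0.300671, running G = -2.055625
t=4: π = [0.1473, 0.2299, 0.1595, 0.2186, 0.2448], E[r] = -0.8761, γ^t·E[r] = -0.210353, running G = -2.265977
t=5: π = [0.1475, 0.2293, 0.1598, 0.2185, 0.2449], E[r] = -0.8759, γ^t·E[r] = -0.147205, running G = -2.413182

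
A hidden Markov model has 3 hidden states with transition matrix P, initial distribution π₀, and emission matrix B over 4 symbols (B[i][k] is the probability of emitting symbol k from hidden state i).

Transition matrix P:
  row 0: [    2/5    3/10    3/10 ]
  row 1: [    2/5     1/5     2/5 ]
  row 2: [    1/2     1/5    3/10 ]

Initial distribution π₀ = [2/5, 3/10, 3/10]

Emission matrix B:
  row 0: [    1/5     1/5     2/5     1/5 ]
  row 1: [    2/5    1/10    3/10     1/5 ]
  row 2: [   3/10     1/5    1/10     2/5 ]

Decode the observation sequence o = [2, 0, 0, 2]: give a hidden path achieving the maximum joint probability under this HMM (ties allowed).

t=0: δ = [1.600e-01, 9.000e-02, 3.000e-02]  (obs o_0=2)
t=1: δ = [1.280e-02, 1.920e-02, 1.440e-02]  ψ = [0, 0, 0]  (obs o_1=0)
t=2: δ = [1.536e-03, 1.536e-03, 2.304e-03]  ψ = [1, 0, 1]  (obs o_2=0)
t=3: δ = [4.608e-04, 1.382e-04, 6.912e-05]  ψ = [2, 0, 2]  (obs o_3=2)
backtrack: best end state = 0; path = [0, 1, 2, 0]

path = [0, 1, 2, 0]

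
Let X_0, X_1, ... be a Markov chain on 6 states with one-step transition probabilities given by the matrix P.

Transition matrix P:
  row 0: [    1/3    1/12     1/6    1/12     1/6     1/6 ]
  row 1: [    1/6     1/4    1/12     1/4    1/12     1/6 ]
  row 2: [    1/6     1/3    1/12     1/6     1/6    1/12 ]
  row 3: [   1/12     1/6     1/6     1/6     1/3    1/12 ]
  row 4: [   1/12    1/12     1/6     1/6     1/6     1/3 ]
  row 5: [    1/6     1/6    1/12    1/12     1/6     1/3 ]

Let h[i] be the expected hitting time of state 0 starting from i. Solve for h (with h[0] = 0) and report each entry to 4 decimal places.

h = [0.0000, 7.2547, 7.2517, 7.9529, 7.8357, 7.1732]

First-step conditioning: h[0] = 0; for i ≠ 0, h[i] = 1 + Σ_k P[i][k]·h[k].
  h[1] = 1 + 1/4·h[1] + 1/12·h[2] + 1/4·h[3] + 1/12·h[4] + 1/6·h[5]
  h[2] = 1 + 1/3·h[1] + 1/12·h[2] + 1/6·h[3] + 1/6·h[4] + 1/12·h[5]
  h[3] = 1 + 1/6·h[1] + 1/6·h[2] + 1/6·h[3] + 1/3·h[4] + 1/12·h[5]
  h[4] = 1 + 1/12·h[1] + 1/6·h[2] + 1/6·h[3] + 1/6·h[4] + 1/3·h[5]
  h[5] = 1 + 1/6·h[1] + 1/12·h[2] + 1/12·h[3] + 1/6·h[4] + 1/3·h[5]
Solving the 5×5 linear system over states ≠ 0 gives exactly h = [0, 68332/9419, 68304/9419, 74908/9419, 73804/9419, 67564/9419] (h[0] = 0 is the target).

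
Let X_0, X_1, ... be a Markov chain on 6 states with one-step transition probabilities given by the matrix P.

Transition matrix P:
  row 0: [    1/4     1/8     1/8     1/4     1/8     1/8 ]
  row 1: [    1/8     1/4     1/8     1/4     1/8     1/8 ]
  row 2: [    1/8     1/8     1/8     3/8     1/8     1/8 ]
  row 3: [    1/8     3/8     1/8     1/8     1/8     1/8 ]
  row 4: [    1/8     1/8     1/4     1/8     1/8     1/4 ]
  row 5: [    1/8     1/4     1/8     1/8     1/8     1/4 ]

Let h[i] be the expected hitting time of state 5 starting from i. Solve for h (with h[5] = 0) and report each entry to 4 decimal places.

h = [7.1111, 7.1111, 7.1111, 7.1111, 6.2222, 0.0000]

First-step conditioning: h[5] = 0; for i ≠ 5, h[i] = 1 + Σ_k P[i][k]·h[k].
  h[0] = 1 + 1/4·h[0] + 1/8·h[1] + 1/8·h[2] + 1/4·h[3] + 1/8·h[4]
  h[1] = 1 + 1/8·h[0] + 1/4·h[1] + 1/8·h[2] + 1/4·h[3] + 1/8·h[4]
  h[2] = 1 + 1/8·h[0] + 1/8·h[1] + 1/8·h[2] + 3/8·h[3] + 1/8·h[4]
  h[3] = 1 + 1/8·h[0] + 3/8·h[1] + 1/8·h[2] + 1/8·h[3] + 1/8·h[4]
  h[4] = 1 + 1/8·h[0] + 1/8·h[1] + 1/4·h[2] + 1/8·h[3] + 1/8·h[4]
Solving the 5×5 linear system over states ≠ 5 gives exactly h = [64/9, 64/9, 64/9, 64/9, 56/9, 0] (h[5] = 0 is the target).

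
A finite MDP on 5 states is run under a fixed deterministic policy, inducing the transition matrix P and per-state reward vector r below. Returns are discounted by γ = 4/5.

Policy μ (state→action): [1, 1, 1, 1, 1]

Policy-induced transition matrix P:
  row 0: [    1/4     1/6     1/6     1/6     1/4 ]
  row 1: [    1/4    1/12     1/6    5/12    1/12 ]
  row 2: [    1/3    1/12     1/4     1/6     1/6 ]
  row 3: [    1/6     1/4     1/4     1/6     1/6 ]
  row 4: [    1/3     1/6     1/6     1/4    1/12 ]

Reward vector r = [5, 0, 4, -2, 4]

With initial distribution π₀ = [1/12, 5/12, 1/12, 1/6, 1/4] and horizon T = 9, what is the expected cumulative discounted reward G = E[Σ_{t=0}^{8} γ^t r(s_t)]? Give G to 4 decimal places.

t=0: π = [0.0833, 0.4167, 0.0833, 0.1667, 0.2500], E[r] = 1.4167, γ^t·E[r] = 1.416667, running G = 1.416667
t=1: π = [0.2639, 0.1389, 0.1875, 0.2917, 0.1181], E[r] = 1.9583, γ^t·E[r] = 1.566667, running G = 2.983333
t=2: π = [0.2512, 0.1638, 0.2066, 0.2112, 0.1672], E[r] = 2.3287, γ^t·E[r] = 1.490370, running G = 4.473704
t=3: π = [0.2636, 0.1534, 0.2015, 0.2215, 0.1600], E[r] = 2.3207, γ^t·E[r] = 1.188173, running G = 5.661877
t=4: π = [0.2617, 0.1556, 0.2019, 0.2184, 0.1625], E[r] = 2.3293, γ^t·E[r] = 0.954094, running G = 6.615970
t=5: π = [0.2622, 0.1551, 0.2017, 0.2191, 0.1620], E[r] = 2.3273, γ^t·E[r] = 0.762607, running G = 7.378578
t=6: π = [0.2620, 0.1552, 0.2017, 0.2189, 0.1621], E[r] = 2.3277, γ^t·E[r] = 0.610186, running G = 7.988764
t=7: π = [0.2621, 0.1552, 0.2017, 0.2190, 0.1621], E[r] = 2.3276, γ^t·E[r] = 0.488126, running G = 8.476890
t=8: π = [0.2621, 0.1552, 0.2017, 0.2190, 0.1621], E[r] = 2.3276, γ^t·E[r] = 0.390505, running G = 8.867395

G = 8.8674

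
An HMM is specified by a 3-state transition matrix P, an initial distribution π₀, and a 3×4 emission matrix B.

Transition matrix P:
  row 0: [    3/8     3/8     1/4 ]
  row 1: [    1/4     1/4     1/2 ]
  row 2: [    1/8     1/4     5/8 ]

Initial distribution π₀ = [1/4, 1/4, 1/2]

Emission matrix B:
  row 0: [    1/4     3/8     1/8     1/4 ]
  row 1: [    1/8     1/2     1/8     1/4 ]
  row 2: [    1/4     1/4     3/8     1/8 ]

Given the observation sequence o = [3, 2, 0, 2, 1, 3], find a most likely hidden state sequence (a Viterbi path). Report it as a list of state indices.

t=0: δ = [6.250e-02, 6.250e-02, 6.250e-02]  (obs o_0=3)
t=1: δ = [2.930e-03, 2.930e-03, 1.465e-02]  ψ = [0, 0, 2]  (obs o_1=2)
t=2: δ = [4.578e-04, 4.578e-04, 2.289e-03]  ψ = [2, 2, 2]  (obs o_2=0)
t=3: δ = [3.576e-05, 7.153e-05, 5.364e-04]  ψ = [2, 2, 2]  (obs o_3=2)
t=4: δ = [2.515e-05, 6.706e-05, 8.382e-05]  ψ = [2, 2, 2]  (obs o_4=1)
t=5: δ = [4.191e-06, 5.239e-06, 6.548e-06]  ψ = [1, 2, 2]  (obs o_5=3)
backtrack: best end state = 2; path = [2, 2, 2, 2, 2, 2]

path = [2, 2, 2, 2, 2, 2]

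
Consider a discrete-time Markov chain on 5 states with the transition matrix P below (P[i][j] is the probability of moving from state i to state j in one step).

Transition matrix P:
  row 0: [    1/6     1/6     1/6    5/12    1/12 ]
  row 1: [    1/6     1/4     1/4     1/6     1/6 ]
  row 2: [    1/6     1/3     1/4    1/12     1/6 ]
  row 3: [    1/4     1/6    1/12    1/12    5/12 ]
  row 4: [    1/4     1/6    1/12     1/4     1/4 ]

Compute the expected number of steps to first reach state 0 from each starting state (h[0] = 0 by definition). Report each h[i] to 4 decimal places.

h = [0.0000, 5.0391, 5.0819, 4.5267, 4.5267]

First-step conditioning: h[0] = 0; for i ≠ 0, h[i] = 1 + Σ_k P[i][k]·h[k].
  h[1] = 1 + 1/4·h[1] + 1/4·h[2] + 1/6·h[3] + 1/6·h[4]
  h[2] = 1 + 1/3·h[1] + 1/4·h[2] + 1/12·h[3] + 1/6·h[4]
  h[3] = 1 + 1/6·h[1] + 1/12·h[2] + 1/12·h[3] + 5/12·h[4]
  h[4] = 1 + 1/6·h[1] + 1/12·h[2] + 1/4·h[3] + 1/4·h[4]
Solving the 4×4 linear system over states ≠ 0 gives exactly h = [0, 1416/281, 1428/281, 1272/281, 1272/281] (h[0] = 0 is the target).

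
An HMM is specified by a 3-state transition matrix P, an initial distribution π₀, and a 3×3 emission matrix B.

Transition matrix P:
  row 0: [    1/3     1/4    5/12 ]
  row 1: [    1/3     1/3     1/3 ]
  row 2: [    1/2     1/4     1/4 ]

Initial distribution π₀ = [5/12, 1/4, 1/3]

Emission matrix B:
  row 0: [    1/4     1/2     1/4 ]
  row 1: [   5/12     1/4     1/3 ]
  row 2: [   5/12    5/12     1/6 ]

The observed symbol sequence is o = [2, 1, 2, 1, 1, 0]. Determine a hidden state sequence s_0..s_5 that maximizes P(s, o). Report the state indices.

path = [0, 2, 0, 2, 0, 2]

t=0: δ = [1.042e-01, 8.333e-02, 5.556e-02]  (obs o_0=2)
t=1: δ = [1.736e-02, 6.944e-03, 1.808e-02]  ψ = [0, 1, 0]  (obs o_1=1)
t=2: δ = [2.261e-03, 1.507e-03, 1.206e-03]  ψ = [2, 2, 0]  (obs o_2=2)
t=3: δ = [3.768e-04, 1.413e-04, 3.925e-04]  ψ = [0, 0, 0]  (obs o_3=1)
t=4: δ = [9.811e-05, 2.453e-05, 6.541e-05]  ψ = [2, 2, 0]  (obs o_4=1)
t=5: δ = [8.176e-06, 1.022e-05, 1.703e-05]  ψ = [0, 0, 0]  (obs o_5=0)
backtrack: best end state = 2; path = [0, 2, 0, 2, 0, 2]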